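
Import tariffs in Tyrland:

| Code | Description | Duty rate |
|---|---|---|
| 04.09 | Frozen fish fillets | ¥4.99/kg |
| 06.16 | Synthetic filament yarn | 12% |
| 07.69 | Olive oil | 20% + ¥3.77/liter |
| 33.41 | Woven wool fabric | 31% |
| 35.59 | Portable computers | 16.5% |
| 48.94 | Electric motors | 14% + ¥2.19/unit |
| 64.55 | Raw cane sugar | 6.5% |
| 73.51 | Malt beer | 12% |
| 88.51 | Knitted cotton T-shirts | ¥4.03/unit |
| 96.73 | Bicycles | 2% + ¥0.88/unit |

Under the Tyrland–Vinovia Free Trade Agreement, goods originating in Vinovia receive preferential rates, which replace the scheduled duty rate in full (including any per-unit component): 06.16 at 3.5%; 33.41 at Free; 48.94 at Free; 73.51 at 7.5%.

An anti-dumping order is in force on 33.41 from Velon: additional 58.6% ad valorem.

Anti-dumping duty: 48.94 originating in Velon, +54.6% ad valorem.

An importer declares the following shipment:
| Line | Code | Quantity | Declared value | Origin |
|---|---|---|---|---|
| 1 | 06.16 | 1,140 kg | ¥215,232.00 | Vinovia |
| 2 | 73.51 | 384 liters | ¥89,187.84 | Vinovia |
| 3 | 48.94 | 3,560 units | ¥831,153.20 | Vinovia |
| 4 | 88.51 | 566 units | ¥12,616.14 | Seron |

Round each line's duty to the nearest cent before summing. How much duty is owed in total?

Line 1 (06.16, Vinovia, 1,140 kg, ¥215,232.00):
Base rate for 06.16 is 12%.
Origin Vinovia qualifies under the Tyrland–Vinovia agreement and 06.16 is covered: preferential rate 3.5% applies instead.
Duty = ¥215,232.00 × 3.5% = ¥7,533.12.
Line 2 (73.51, Vinovia, 384 liters, ¥89,187.84):
Base rate for 73.51 is 12%.
Origin Vinovia qualifies under the Tyrland–Vinovia agreement and 73.51 is covered: preferential rate 7.5% applies instead.
Duty = ¥89,187.84 × 7.5% = ¥6,689.09.
Line 3 (48.94, Vinovia, 3,560 units, ¥831,153.20):
Base rate for 48.94 is 14% + ¥2.19/unit.
Origin Vinovia qualifies under the Tyrland–Vinovia agreement and 48.94 is covered: preferential rate Free applies instead.
The additional-duty order on 48.94 targets Velon, not Vinovia; it does not apply.
Duty = ¥831,153.20 × 0% = ¥0.00.
Line 4 (88.51, Seron, 566 units, ¥12,616.14):
Base rate for 88.51 is ¥4.03/unit.
Duty = 566 × ¥4.03 = ¥2,280.98.
Total = ¥7,533.12 + ¥6,689.09 + ¥0.00 + ¥2,280.98 = ¥16,503.19.

¥16,503.19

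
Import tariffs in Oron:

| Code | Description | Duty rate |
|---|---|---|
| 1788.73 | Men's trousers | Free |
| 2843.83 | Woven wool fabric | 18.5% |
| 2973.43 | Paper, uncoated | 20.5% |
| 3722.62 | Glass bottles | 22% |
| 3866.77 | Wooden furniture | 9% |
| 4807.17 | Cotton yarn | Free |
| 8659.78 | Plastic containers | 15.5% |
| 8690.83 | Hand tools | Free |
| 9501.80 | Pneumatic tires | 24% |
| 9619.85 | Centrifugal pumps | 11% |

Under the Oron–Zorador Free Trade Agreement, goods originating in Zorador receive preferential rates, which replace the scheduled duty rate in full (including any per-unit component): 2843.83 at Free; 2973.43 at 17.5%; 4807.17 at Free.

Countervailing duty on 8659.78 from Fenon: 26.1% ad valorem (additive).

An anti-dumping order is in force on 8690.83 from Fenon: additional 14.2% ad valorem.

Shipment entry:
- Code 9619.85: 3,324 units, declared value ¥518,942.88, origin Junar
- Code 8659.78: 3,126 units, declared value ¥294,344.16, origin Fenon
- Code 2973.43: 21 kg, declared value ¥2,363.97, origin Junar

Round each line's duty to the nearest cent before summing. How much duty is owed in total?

Line 1 (9619.85, Junar, 3,324 units, ¥518,942.88):
Base rate for 9619.85 is 11%.
Duty = ¥518,942.88 × 11% = ¥57,083.72.
Line 2 (8659.78, Fenon, 3,126 units, ¥294,344.16):
Base rate for 8659.78 is 15.5%.
Additional duty on 8659.78 from Fenon: +26.1%. Applied ad valorem rate: 15.5% + 26.1% = 41.6%.
Duty = ¥294,344.16 × 41.6% = ¥122,447.17.
Line 3 (2973.43, Junar, 21 kg, ¥2,363.97):
Base rate for 2973.43 is 20.5%.
2973.43 has an FTA preferential rate, but origin Junar is not Zorador; base rate stands.
Duty = ¥2,363.97 × 20.5% = ¥484.61.
Total = ¥57,083.72 + ¥122,447.17 + ¥484.61 = ¥180,015.50.

¥180,015.50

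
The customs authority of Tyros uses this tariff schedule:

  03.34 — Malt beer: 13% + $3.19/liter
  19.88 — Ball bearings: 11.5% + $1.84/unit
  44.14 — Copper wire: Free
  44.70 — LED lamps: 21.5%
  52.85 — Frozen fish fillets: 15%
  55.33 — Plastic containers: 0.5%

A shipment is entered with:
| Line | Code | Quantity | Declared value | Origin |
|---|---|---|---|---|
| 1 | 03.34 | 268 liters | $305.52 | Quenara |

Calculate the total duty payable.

$894.64

Line 1 (03.34, Quenara, 268 liters, $305.52):
Base rate for 03.34 is 13% + $3.19/liter.
Duty = $305.52 × 13% + 268 × $3.19 = $894.64.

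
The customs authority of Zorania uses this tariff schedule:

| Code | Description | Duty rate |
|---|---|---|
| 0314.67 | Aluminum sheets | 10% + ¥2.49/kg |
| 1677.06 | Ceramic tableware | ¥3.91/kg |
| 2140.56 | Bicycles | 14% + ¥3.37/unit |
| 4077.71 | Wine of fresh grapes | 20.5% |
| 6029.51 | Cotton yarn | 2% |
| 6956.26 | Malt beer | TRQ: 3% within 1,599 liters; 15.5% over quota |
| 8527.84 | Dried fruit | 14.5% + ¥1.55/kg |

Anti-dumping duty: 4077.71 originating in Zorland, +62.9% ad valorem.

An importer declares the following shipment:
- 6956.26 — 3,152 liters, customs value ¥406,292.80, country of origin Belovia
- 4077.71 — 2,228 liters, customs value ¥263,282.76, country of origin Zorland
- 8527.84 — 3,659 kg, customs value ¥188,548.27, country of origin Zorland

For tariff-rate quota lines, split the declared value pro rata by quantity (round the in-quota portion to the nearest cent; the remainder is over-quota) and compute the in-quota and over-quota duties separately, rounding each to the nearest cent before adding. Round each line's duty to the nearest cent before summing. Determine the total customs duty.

Line 1 (6956.26, Belovia, 3,152 liters, ¥406,292.80):
Code 6956.26 is under a tariff-rate quota (threshold 1,599 liters). In-quota: 1,599 liters at 3%; over-quota: 1,553 liters at 15.5%.
Pro-rata value split: in-quota = ¥406,292.80 × 1,599/3,152 = ¥206,111.10; over-quota = ¥406,292.80 − ¥206,111.10 = ¥200,181.70.
In-quota duty = ¥206,111.10 × 3% = ¥6,183.33. Over-quota duty = ¥200,181.70 × 15.5% = ¥31,028.16.
Line duty = ¥6,183.33 + ¥31,028.16 = ¥37,211.49.
Line 2 (4077.71, Zorland, 2,228 liters, ¥263,282.76):
Base rate for 4077.71 is 20.5%.
Additional duty on 4077.71 from Zorland: +62.9%. Applied ad valorem rate: 20.5% + 62.9% = 83.4%.
Duty = ¥263,282.76 × 83.4% = ¥219,577.82.
Line 3 (8527.84, Zorland, 3,659 kg, ¥188,548.27):
Base rate for 8527.84 is 14.5% + ¥1.55/kg.
Duty = ¥188,548.27 × 14.5% + 3,659 × ¥1.55 = ¥33,010.95.
Total = ¥37,211.49 + ¥219,577.82 + ¥33,010.95 = ¥289,800.26.

¥289,800.26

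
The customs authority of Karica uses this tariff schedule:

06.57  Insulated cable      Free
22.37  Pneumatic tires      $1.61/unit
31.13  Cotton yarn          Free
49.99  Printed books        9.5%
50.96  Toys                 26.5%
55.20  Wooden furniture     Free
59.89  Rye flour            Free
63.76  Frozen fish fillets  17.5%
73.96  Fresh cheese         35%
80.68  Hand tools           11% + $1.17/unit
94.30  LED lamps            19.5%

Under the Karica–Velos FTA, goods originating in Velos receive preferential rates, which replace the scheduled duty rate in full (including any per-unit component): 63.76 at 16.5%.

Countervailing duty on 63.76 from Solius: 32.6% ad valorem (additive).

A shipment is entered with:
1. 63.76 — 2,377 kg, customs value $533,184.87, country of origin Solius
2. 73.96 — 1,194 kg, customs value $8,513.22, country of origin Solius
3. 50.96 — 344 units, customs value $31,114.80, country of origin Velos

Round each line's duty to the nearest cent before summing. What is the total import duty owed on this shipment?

$278,350.67

Line 1 (63.76, Solius, 2,377 kg, $533,184.87):
Base rate for 63.76 is 17.5%.
63.76 has an FTA preferential rate, but origin Solius is not Velos; base rate stands.
Additional duty on 63.76 from Solius: +32.6%. Applied ad valorem rate: 17.5% + 32.6% = 50.1%.
Duty = $533,184.87 × 50.1% = $267,125.62.
Line 2 (73.96, Solius, 1,194 kg, $8,513.22):
Base rate for 73.96 is 35%.
Duty = $8,513.22 × 35% = $2,979.63.
Line 3 (50.96, Velos, 344 units, $31,114.80):
Base rate for 50.96 is 26.5%.
Origin Velos is the FTA partner but 50.96 is not on the preference list; base rate stands.
Duty = $31,114.80 × 26.5% = $8,245.42.
Total = $267,125.62 + $2,979.63 + $8,245.42 = $278,350.67.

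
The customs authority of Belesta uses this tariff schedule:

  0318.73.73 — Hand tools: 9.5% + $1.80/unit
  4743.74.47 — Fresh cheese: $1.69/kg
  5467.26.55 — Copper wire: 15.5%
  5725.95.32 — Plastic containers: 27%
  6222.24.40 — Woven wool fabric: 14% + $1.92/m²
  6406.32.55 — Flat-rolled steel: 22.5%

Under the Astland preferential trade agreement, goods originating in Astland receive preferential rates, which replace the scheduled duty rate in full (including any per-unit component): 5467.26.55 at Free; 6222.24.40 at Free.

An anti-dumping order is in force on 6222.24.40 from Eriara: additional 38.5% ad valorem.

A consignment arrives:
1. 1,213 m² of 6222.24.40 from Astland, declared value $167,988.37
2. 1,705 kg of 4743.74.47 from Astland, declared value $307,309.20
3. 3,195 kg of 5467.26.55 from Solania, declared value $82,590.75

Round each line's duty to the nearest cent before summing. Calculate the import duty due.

$15,683.02

Line 1 (6222.24.40, Astland, 1,213 m², $167,988.37):
Base rate for 6222.24.40 is 14% + $1.92/m².
Origin Astland qualifies under the Belesta–Astland agreement and 6222.24.40 is covered: preferential rate Free applies instead.
The additional-duty order on 6222.24.40 targets Eriara, not Astland; it does not apply.
Duty = $167,988.37 × 0% = $0.00.
Line 2 (4743.74.47, Astland, 1,705 kg, $307,309.20):
Base rate for 4743.74.47 is $1.69/kg.
Origin Astland is the FTA partner but 4743.74.47 is not on the preference list; base rate stands.
Duty = 1,705 × $1.69 = $2,881.45.
Line 3 (5467.26.55, Solania, 3,195 kg, $82,590.75):
Base rate for 5467.26.55 is 15.5%.
5467.26.55 has an FTA preferential rate, but origin Solania is not Astland; base rate stands.
Duty = $82,590.75 × 15.5% = $12,801.57.
Total = $0.00 + $2,881.45 + $12,801.57 = $15,683.02.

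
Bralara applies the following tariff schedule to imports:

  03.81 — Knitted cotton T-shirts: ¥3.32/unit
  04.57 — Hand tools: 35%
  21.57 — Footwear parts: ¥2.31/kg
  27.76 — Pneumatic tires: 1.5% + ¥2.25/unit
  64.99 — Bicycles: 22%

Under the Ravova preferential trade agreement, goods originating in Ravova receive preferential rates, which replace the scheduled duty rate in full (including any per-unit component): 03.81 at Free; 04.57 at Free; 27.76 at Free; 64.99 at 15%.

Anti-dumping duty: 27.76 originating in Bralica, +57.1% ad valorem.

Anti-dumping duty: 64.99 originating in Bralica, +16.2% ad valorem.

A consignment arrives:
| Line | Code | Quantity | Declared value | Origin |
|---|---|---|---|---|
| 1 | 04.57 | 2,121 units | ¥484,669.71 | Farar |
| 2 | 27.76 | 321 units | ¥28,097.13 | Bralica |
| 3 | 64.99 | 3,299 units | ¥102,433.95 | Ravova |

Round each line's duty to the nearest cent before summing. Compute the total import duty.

Line 1 (04.57, Farar, 2,121 units, ¥484,669.71):
Base rate for 04.57 is 35%.
04.57 has an FTA preferential rate, but origin Farar is not Ravova; base rate stands.
Duty = ¥484,669.71 × 35% = ¥169,634.40.
Line 2 (27.76, Bralica, 321 units, ¥28,097.13):
Base rate for 27.76 is 1.5% + ¥2.25/unit.
27.76 has an FTA preferential rate, but origin Bralica is not Ravova; base rate stands.
Additional duty on 27.76 from Bralica: +57.1%. Applied ad valorem rate: 1.5% + 57.1% = 58.6%.
Duty = ¥28,097.13 × 58.6% + 321 × ¥2.25 = ¥17,187.17.
Line 3 (64.99, Ravova, 3,299 units, ¥102,433.95):
Base rate for 64.99 is 22%.
Origin Ravova qualifies under the Bralara–Ravova agreement and 64.99 is covered: preferential rate 15% applies instead.
The additional-duty order on 64.99 targets Bralica, not Ravova; it does not apply.
Duty = ¥102,433.95 × 15% = ¥15,365.09.
Total = ¥169,634.40 + ¥17,187.17 + ¥15,365.09 = ¥202,186.66.

¥202,186.66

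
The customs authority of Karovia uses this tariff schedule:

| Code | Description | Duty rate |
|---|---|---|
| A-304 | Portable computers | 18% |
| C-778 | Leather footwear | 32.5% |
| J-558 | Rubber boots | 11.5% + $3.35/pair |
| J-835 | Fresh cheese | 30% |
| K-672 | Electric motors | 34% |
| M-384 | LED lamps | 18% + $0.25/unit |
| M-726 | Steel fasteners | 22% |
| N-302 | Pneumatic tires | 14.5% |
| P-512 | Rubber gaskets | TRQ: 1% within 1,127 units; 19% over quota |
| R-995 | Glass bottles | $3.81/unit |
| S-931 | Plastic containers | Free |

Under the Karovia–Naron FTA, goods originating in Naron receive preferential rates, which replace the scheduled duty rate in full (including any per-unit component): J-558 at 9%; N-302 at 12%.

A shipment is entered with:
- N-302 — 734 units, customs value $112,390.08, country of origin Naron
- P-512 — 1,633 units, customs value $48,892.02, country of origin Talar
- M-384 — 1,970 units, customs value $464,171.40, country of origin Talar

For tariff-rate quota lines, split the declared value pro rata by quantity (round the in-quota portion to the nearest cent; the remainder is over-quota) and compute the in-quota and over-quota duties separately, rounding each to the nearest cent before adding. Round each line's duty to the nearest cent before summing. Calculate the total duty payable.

Line 1 (N-302, Naron, 734 units, $112,390.08):
Base rate for N-302 is 14.5%.
Origin Naron qualifies under the Karovia–Naron agreement and N-302 is covered: preferential rate 12% applies instead.
Duty = $112,390.08 × 12% = $13,486.81.
Line 2 (P-512, Talar, 1,633 units, $48,892.02):
Code P-512 is under a tariff-rate quota (threshold 1,127 units). In-quota: 1,127 units at 1%; over-quota: 506 units at 19%.
Pro-rata value split: in-quota = $48,892.02 × 1,127/1,633 = $33,742.38; over-quota = $48,892.02 − $33,742.38 = $15,149.64.
In-quota duty = $33,742.38 × 1% = $337.42. Over-quota duty = $15,149.64 × 19% = $2,878.43.
Line duty = $337.42 + $2,878.43 = $3,215.85.
Line 3 (M-384, Talar, 1,970 units, $464,171.40):
Base rate for M-384 is 18% + $0.25/unit.
Duty = $464,171.40 × 18% + 1,970 × $0.25 = $84,043.35.
Total = $13,486.81 + $3,215.85 + $84,043.35 = $100,746.01.

$100,746.01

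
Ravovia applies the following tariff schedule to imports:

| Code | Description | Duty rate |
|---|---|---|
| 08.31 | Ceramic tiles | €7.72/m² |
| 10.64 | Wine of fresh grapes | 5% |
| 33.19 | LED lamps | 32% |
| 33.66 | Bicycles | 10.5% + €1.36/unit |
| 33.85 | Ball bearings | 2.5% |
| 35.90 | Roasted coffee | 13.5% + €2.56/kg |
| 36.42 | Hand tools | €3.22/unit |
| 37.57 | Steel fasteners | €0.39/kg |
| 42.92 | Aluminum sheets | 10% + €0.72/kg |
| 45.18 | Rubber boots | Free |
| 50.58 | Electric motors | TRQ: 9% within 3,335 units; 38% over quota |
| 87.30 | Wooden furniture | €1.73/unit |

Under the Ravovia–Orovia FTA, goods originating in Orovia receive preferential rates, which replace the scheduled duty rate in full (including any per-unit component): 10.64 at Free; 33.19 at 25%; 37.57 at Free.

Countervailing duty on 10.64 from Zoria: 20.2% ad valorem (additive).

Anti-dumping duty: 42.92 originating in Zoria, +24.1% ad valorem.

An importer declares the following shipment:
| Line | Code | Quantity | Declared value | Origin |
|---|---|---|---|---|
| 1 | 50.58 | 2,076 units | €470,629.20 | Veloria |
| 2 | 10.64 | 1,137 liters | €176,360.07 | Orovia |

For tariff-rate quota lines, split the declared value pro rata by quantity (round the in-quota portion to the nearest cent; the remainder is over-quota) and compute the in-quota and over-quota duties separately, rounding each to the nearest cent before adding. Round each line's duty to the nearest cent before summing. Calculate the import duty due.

Line 1 (50.58, Veloria, 2,076 units, €470,629.20):
Code 50.58 is under a tariff-rate quota (threshold 3,335 units). Quantity 2,076 units is within the quota, so the in-quota rate 9% applies to the full value.
Duty = €470,629.20 × 9% = €42,356.63.
Line 2 (10.64, Orovia, 1,137 liters, €176,360.07):
Base rate for 10.64 is 5%.
Origin Orovia qualifies under the Ravovia–Orovia agreement and 10.64 is covered: preferential rate Free applies instead.
The additional-duty order on 10.64 targets Zoria, not Orovia; it does not apply.
Duty = €176,360.07 × 0% = €0.00.
Total = €42,356.63 + €0.00 = €42,356.63.

€42,356.63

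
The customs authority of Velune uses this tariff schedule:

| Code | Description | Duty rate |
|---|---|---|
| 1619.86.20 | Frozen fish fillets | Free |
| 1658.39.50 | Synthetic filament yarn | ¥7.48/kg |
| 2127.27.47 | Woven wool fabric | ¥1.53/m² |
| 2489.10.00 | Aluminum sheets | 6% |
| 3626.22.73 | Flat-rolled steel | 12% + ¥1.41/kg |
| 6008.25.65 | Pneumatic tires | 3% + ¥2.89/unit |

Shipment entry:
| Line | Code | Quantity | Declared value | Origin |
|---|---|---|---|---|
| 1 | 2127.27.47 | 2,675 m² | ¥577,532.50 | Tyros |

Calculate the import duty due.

Line 1 (2127.27.47, Tyros, 2,675 m², ¥577,532.50):
Base rate for 2127.27.47 is ¥1.53/m².
Duty = 2,675 × ¥1.53 = ¥4,092.75.

¥4,092.75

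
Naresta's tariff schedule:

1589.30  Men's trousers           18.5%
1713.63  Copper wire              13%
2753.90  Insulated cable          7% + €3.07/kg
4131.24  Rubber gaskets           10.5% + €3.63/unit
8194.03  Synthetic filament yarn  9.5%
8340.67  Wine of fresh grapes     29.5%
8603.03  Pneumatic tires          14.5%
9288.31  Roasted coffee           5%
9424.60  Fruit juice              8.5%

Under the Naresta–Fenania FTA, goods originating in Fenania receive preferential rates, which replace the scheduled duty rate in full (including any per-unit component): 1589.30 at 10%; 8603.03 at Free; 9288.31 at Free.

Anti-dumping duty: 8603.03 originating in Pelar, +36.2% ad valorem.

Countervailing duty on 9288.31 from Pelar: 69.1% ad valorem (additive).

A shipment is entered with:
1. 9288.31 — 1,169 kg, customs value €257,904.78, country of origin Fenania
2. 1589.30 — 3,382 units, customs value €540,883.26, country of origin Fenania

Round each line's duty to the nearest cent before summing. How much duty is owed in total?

Line 1 (9288.31, Fenania, 1,169 kg, €257,904.78):
Base rate for 9288.31 is 5%.
Origin Fenania qualifies under the Naresta–Fenania agreement and 9288.31 is covered: preferential rate Free applies instead.
The additional-duty order on 9288.31 targets Pelar, not Fenania; it does not apply.
Duty = €257,904.78 × 0% = €0.00.
Line 2 (1589.30, Fenania, 3,382 units, €540,883.26):
Base rate for 1589.30 is 18.5%.
Origin Fenania qualifies under the Naresta–Fenania agreement and 1589.30 is covered: preferential rate 10% applies instead.
Duty = €540,883.26 × 10% = €54,088.33.
Total = €0.00 + €54,088.33 = €54,088.33.

€54,088.33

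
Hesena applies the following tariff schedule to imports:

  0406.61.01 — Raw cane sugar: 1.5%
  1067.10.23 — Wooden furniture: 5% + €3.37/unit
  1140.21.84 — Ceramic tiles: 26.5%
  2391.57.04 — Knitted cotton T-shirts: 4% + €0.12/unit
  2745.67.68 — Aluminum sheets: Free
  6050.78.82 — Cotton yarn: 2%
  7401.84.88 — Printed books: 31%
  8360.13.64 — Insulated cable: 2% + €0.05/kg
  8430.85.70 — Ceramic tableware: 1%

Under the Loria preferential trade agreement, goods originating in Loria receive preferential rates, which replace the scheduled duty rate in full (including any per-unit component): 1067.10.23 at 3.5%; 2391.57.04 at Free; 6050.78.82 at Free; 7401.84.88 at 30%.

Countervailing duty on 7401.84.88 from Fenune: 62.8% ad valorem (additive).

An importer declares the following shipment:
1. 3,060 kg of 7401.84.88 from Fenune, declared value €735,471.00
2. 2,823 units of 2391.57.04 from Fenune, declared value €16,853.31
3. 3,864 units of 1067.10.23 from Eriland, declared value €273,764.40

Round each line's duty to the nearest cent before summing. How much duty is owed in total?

Line 1 (7401.84.88, Fenune, 3,060 kg, €735,471.00):
Base rate for 7401.84.88 is 31%.
7401.84.88 has an FTA preferential rate, but origin Fenune is not Loria; base rate stands.
Additional duty on 7401.84.88 from Fenune: +62.8%. Applied ad valorem rate: 31% + 62.8% = 93.8%.
Duty = €735,471.00 × 93.8% = €689,871.80.
Line 2 (2391.57.04, Fenune, 2,823 units, €16,853.31):
Base rate for 2391.57.04 is 4% + €0.12/unit.
2391.57.04 has an FTA preferential rate, but origin Fenune is not Loria; base rate stands.
Duty = €16,853.31 × 4% + 2,823 × €0.12 = €1,012.89.
Line 3 (1067.10.23, Eriland, 3,864 units, €273,764.40):
Base rate for 1067.10.23 is 5% + €3.37/unit.
1067.10.23 has an FTA preferential rate, but origin Eriland is not Loria; base rate stands.
Duty = €273,764.40 × 5% + 3,864 × €3.37 = €26,709.90.
Total = €689,871.80 + €1,012.89 + €26,709.90 = €717,594.59.

€717,594.59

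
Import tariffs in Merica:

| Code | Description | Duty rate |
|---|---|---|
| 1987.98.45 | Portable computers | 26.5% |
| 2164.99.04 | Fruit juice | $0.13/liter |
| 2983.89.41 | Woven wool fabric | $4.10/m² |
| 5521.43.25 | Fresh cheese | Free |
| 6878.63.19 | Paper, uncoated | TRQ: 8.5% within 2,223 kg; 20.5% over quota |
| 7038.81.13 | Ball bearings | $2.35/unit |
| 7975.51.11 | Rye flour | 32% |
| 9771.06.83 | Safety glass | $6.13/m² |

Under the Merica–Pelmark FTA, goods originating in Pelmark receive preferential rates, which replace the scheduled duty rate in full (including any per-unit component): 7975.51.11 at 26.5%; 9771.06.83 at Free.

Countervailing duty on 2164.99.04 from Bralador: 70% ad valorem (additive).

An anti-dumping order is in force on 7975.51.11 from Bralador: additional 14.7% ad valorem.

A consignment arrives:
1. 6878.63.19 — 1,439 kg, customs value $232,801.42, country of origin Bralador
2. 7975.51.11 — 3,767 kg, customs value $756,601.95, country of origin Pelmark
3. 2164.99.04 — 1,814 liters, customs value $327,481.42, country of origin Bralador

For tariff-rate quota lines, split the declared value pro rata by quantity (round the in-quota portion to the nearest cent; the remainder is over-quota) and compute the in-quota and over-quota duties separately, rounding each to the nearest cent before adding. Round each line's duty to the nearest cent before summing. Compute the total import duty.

$449,760.45

Line 1 (6878.63.19, Bralador, 1,439 kg, $232,801.42):
Code 6878.63.19 is under a tariff-rate quota (threshold 2,223 kg). Quantity 1,439 kg is within the quota, so the in-quota rate 8.5% applies to the full value.
Duty = $232,801.42 × 8.5% = $19,788.12.
Line 2 (7975.51.11, Pelmark, 3,767 kg, $756,601.95):
Base rate for 7975.51.11 is 32%.
Origin Pelmark qualifies under the Merica–Pelmark agreement and 7975.51.11 is covered: preferential rate 26.5% applies instead.
The additional-duty order on 7975.51.11 targets Bralador, not Pelmark; it does not apply.
Duty = $756,601.95 × 26.5% = $200,499.52.
Line 3 (2164.99.04, Bralador, 1,814 liters, $327,481.42):
Base rate for 2164.99.04 is $0.13/liter.
Additional duty on 2164.99.04 from Bralador: +70% ad valorem. Applied ad valorem rate = 70%.
Duty = $327,481.42 × 70% + 1,814 × $0.13 = $229,472.81.
Total = $19,788.12 + $200,499.52 + $229,472.81 = $449,760.45.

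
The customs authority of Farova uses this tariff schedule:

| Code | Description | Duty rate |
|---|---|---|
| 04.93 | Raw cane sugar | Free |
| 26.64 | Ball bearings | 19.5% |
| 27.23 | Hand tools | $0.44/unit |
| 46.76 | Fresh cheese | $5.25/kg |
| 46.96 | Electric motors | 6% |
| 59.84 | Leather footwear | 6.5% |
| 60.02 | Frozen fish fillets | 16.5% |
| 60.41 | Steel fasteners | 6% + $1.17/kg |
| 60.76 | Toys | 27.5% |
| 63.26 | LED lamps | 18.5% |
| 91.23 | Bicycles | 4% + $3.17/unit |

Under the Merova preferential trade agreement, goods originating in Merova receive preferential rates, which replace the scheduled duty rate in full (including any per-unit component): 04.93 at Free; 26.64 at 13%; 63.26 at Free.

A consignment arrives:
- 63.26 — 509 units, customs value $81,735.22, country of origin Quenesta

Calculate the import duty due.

$15,121.02

Line 1 (63.26, Quenesta, 509 units, $81,735.22):
Base rate for 63.26 is 18.5%.
63.26 has an FTA preferential rate, but origin Quenesta is not Merova; base rate stands.
Duty = $81,735.22 × 18.5% = $15,121.02.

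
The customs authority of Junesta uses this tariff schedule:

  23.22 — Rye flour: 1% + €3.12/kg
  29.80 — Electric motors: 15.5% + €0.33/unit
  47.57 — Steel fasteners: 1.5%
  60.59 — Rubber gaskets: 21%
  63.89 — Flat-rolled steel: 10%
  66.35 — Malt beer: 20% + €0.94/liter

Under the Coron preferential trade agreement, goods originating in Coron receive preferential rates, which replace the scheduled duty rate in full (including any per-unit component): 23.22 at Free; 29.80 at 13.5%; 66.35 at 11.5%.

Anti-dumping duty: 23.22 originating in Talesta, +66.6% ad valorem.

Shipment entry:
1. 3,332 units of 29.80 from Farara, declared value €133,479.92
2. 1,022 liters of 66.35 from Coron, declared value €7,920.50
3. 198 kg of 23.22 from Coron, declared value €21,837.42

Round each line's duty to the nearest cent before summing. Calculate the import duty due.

€22,699.81

Line 1 (29.80, Farara, 3,332 units, €133,479.92):
Base rate for 29.80 is 15.5% + €0.33/unit.
29.80 has an FTA preferential rate, but origin Farara is not Coron; base rate stands.
Duty = €133,479.92 × 15.5% + 3,332 × €0.33 = €21,788.95.
Line 2 (66.35, Coron, 1,022 liters, €7,920.50):
Base rate for 66.35 is 20% + €0.94/liter.
Origin Coron qualifies under the Junesta–Coron agreement and 66.35 is covered: preferential rate 11.5% applies instead.
Duty = €7,920.50 × 11.5% = €910.86.
Line 3 (23.22, Coron, 198 kg, €21,837.42):
Base rate for 23.22 is 1% + €3.12/kg.
Origin Coron qualifies under the Junesta–Coron agreement and 23.22 is covered: preferential rate Free applies instead.
The additional-duty order on 23.22 targets Talesta, not Coron; it does not apply.
Duty = €21,837.42 × 0% = €0.00.
Total = €21,788.95 + €910.86 + €0.00 = €22,699.81.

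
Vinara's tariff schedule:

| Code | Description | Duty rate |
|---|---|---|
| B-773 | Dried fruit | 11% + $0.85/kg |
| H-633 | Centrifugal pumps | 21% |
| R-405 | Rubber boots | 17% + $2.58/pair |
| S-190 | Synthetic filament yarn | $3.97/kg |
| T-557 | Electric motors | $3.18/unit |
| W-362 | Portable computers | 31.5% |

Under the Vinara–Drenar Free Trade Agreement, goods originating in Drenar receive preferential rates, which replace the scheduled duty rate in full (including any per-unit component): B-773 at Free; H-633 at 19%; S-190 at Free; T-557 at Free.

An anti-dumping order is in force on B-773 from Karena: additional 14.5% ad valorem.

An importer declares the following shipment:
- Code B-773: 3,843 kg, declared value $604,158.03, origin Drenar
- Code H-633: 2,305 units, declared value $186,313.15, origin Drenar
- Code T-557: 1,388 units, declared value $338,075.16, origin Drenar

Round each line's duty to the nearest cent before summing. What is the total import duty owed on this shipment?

Line 1 (B-773, Drenar, 3,843 kg, $604,158.03):
Base rate for B-773 is 11% + $0.85/kg.
Origin Drenar qualifies under the Vinara–Drenar agreement and B-773 is covered: preferential rate Free applies instead.
The additional-duty order on B-773 targets Karena, not Drenar; it does not apply.
Duty = $604,158.03 × 0% = $0.00.
Line 2 (H-633, Drenar, 2,305 units, $186,313.15):
Base rate for H-633 is 21%.
Origin Drenar qualifies under the Vinara–Drenar agreement and H-633 is covered: preferential rate 19% applies instead.
Duty = $186,313.15 × 19% = $35,399.50.
Line 3 (T-557, Drenar, 1,388 units, $338,075.16):
Base rate for T-557 is $3.18/unit.
Origin Drenar qualifies under the Vinara–Drenar agreement and T-557 is covered: preferential rate Free applies instead.
Duty = $338,075.16 × 0% = $0.00.
Total = $0.00 + $35,399.50 + $0.00 = $35,399.50.

$35,399.50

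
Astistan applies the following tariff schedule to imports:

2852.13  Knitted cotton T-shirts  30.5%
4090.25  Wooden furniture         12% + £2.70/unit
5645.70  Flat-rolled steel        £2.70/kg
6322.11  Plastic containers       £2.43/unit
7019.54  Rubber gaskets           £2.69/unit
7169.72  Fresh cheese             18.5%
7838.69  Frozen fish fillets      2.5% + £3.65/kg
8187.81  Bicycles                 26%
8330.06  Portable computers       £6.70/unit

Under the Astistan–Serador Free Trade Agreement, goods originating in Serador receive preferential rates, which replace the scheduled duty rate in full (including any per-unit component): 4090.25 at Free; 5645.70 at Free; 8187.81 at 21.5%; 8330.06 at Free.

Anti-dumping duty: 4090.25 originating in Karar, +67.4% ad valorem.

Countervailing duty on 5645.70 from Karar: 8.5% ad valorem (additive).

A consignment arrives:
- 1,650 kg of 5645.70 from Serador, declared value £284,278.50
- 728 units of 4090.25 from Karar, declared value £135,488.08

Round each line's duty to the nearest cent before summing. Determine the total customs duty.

Line 1 (5645.70, Serador, 1,650 kg, £284,278.50):
Base rate for 5645.70 is £2.70/kg.
Origin Serador qualifies under the Astistan–Serador agreement and 5645.70 is covered: preferential rate Free applies instead.
The additional-duty order on 5645.70 targets Karar, not Serador; it does not apply.
Duty = £284,278.50 × 0% = £0.00.
Line 2 (4090.25, Karar, 728 units, £135,488.08):
Base rate for 4090.25 is 12% + £2.70/unit.
4090.25 has an FTA preferential rate, but origin Karar is not Serador; base rate stands.
Additional duty on 4090.25 from Karar: +67.4%. Applied ad valorem rate: 12% + 67.4% = 79.4%.
Duty = £135,488.08 × 79.4% + 728 × £2.70 = £109,543.14.
Total = £0.00 + £109,543.14 = £109,543.14.

£109,543.14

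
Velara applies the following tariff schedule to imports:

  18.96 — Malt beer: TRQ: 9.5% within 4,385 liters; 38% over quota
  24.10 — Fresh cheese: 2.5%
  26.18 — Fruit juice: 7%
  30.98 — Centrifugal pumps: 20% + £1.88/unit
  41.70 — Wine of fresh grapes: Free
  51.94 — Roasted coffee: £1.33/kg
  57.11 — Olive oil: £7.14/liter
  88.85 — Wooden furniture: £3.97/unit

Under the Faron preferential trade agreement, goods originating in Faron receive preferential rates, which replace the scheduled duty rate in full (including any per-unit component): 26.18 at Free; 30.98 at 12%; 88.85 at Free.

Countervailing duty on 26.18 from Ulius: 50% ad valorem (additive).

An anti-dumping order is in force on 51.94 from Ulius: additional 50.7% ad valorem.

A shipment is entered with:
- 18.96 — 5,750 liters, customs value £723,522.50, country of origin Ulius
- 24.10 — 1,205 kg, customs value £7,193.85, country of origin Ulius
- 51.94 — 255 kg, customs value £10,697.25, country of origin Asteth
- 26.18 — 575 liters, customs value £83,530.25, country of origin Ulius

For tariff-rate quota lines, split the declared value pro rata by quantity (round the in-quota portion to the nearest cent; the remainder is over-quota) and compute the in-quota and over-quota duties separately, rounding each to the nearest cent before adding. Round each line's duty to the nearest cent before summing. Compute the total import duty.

Line 1 (18.96, Ulius, 5,750 liters, £723,522.50):
Code 18.96 is under a tariff-rate quota (threshold 4,385 liters). In-quota: 4,385 liters at 9.5%; over-quota: 1,365 liters at 38%.
Pro-rata value split: in-quota = £723,522.50 × 4,385/5,750 = £551,764.55; over-quota = £723,522.50 − £551,764.55 = £171,757.95.
In-quota duty = £551,764.55 × 9.5% = £52,417.63. Over-quota duty = £171,757.95 × 38% = £65,268.02.
Line duty = £52,417.63 + £65,268.02 = £117,685.65.
Line 2 (24.10, Ulius, 1,205 kg, £7,193.85):
Base rate for 24.10 is 2.5%.
Duty = £7,193.85 × 2.5% = £179.85.
Line 3 (51.94, Asteth, 255 kg, £10,697.25):
Base rate for 51.94 is £1.33/kg.
The additional-duty order on 51.94 targets Ulius, not Asteth; it does not apply.
Duty = 255 × £1.33 = £339.15.
Line 4 (26.18, Ulius, 575 liters, £83,530.25):
Base rate for 26.18 is 7%.
26.18 has an FTA preferential rate, but origin Ulius is not Faron; base rate stands.
Additional duty on 26.18 from Ulius: +50%. Applied ad valorem rate: 7% + 50% = 57%.
Duty = £83,530.25 × 57% = £47,612.24.
Total = £117,685.65 + £179.85 + £339.15 + £47,612.24 = £165,816.89.

£165,816.89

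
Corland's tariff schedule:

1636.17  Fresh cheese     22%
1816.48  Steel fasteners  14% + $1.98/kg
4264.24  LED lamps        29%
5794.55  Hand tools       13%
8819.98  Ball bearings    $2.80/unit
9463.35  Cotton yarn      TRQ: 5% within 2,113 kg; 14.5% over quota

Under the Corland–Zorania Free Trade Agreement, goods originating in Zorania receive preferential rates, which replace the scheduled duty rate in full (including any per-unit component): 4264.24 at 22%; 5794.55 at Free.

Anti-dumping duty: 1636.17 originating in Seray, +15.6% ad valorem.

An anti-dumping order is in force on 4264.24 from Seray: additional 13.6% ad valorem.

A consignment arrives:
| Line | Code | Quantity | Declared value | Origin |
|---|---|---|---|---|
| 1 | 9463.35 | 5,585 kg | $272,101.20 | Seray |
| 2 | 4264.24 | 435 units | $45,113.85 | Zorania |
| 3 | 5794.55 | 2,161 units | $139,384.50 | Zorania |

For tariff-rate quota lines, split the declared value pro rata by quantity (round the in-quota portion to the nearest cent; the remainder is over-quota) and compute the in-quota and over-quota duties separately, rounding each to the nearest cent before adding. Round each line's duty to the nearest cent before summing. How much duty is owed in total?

Line 1 (9463.35, Seray, 5,585 kg, $272,101.20):
Code 9463.35 is under a tariff-rate quota (threshold 2,113 kg). In-quota: 2,113 kg at 5%; over-quota: 3,472 kg at 14.5%.
Pro-rata value split: in-quota = $272,101.20 × 2,113/5,585 = $102,945.36; over-quota = $272,101.20 − $102,945.36 = $169,155.84.
In-quota duty = $102,945.36 × 5% = $5,147.27. Over-quota duty = $169,155.84 × 14.5% = $24,527.60.
Line duty = $5,147.27 + $24,527.60 = $29,674.87.
Line 2 (4264.24, Zorania, 435 units, $45,113.85):
Base rate for 4264.24 is 29%.
Origin Zorania qualifies under the Corland–Zorania agreement and 4264.24 is covered: preferential rate 22% applies instead.
The additional-duty order on 4264.24 targets Seray, not Zorania; it does not apply.
Duty = $45,113.85 × 22% = $9,925.05.
Line 3 (5794.55, Zorania, 2,161 units, $139,384.50):
Base rate for 5794.55 is 13%.
Origin Zorania qualifies under the Corland–Zorania agreement and 5794.55 is covered: preferential rate Free applies instead.
Duty = $139,384.50 × 0% = $0.00.
Total = $29,674.87 + $9,925.05 + $0.00 = $39,599.92.

$39,599.92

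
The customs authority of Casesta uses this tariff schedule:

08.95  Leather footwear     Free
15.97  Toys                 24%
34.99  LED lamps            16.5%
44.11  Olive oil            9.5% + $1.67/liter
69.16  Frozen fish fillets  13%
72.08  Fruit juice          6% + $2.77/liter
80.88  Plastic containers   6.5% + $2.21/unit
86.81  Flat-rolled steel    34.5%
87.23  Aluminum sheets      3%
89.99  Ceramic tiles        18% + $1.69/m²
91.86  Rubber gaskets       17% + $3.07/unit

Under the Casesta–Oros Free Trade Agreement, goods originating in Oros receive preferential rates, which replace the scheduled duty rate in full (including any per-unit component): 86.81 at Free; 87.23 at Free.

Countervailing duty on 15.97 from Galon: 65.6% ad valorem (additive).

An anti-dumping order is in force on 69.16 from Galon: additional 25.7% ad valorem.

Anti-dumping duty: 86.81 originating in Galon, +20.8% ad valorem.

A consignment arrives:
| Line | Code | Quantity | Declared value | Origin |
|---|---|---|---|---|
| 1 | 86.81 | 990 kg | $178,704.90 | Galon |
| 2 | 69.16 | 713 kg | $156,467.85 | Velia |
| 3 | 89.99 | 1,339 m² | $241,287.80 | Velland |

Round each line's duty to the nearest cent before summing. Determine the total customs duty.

$164,859.34

Line 1 (86.81, Galon, 990 kg, $178,704.90):
Base rate for 86.81 is 34.5%.
86.81 has an FTA preferential rate, but origin Galon is not Oros; base rate stands.
Additional duty on 86.81 from Galon: +20.8%. Applied ad valorem rate: 34.5% + 20.8% = 55.3%.
Duty = $178,704.90 × 55.3% = $98,823.81.
Line 2 (69.16, Velia, 713 kg, $156,467.85):
Base rate for 69.16 is 13%.
The additional-duty order on 69.16 targets Galon, not Velia; it does not apply.
Duty = $156,467.85 × 13% = $20,340.82.
Line 3 (89.99, Velland, 1,339 m², $241,287.80):
Base rate for 89.99 is 18% + $1.69/m².
Duty = $241,287.80 × 18% + 1,339 × $1.69 = $45,694.71.
Total = $98,823.81 + $20,340.82 + $45,694.71 = $164,859.34.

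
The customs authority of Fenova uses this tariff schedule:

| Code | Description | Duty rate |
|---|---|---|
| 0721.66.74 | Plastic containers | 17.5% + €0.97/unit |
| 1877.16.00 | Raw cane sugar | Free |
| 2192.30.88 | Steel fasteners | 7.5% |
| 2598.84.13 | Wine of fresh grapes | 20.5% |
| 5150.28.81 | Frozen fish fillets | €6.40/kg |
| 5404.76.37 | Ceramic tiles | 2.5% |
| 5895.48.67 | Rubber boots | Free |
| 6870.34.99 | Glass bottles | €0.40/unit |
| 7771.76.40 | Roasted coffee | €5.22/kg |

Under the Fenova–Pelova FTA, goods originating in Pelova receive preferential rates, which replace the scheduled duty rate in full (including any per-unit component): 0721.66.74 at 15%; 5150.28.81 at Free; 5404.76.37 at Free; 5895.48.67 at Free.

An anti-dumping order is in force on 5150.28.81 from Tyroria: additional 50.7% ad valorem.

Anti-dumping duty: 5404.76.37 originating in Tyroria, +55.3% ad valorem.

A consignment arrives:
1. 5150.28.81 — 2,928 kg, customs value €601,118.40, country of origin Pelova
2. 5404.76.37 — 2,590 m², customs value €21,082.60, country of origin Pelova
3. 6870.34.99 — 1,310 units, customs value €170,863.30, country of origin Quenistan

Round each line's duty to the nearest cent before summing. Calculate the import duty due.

Line 1 (5150.28.81, Pelova, 2,928 kg, €601,118.40):
Base rate for 5150.28.81 is €6.40/kg.
Origin Pelova qualifies under the Fenova–Pelova agreement and 5150.28.81 is covered: preferential rate Free applies instead.
The additional-duty order on 5150.28.81 targets Tyroria, not Pelova; it does not apply.
Duty = €601,118.40 × 0% = €0.00.
Line 2 (5404.76.37, Pelova, 2,590 m², €21,082.60):
Base rate for 5404.76.37 is 2.5%.
Origin Pelova qualifies under the Fenova–Pelova agreement and 5404.76.37 is covered: preferential rate Free applies instead.
The additional-duty order on 5404.76.37 targets Tyroria, not Pelova; it does not apply.
Duty = €21,082.60 × 0% = €0.00.
Line 3 (6870.34.99, Quenistan, 1,310 units, €170,863.30):
Base rate for 6870.34.99 is €0.40/unit.
Duty = 1,310 × €0.40 = €524.00.
Total = €0.00 + €0.00 + €524.00 = €524.00.

€524.00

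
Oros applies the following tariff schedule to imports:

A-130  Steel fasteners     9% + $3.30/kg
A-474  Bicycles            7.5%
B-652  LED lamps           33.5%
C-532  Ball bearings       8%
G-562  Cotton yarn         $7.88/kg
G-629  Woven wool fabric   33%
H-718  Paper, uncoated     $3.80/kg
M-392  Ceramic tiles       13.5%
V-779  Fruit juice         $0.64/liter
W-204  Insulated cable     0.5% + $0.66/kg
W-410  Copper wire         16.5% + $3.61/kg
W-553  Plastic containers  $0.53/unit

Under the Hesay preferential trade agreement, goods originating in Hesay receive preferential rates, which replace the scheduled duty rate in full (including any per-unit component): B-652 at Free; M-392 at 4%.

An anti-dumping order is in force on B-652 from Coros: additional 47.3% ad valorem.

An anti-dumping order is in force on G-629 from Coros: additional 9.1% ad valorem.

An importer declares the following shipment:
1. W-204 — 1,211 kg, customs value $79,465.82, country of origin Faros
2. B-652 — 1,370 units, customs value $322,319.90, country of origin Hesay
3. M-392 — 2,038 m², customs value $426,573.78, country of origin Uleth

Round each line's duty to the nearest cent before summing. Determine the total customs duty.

$58,784.05

Line 1 (W-204, Faros, 1,211 kg, $79,465.82):
Base rate for W-204 is 0.5% + $0.66/kg.
Duty = $79,465.82 × 0.5% + 1,211 × $0.66 = $1,196.59.
Line 2 (B-652, Hesay, 1,370 units, $322,319.90):
Base rate for B-652 is 33.5%.
Origin Hesay qualifies under the Oros–Hesay agreement and B-652 is covered: preferential rate Free applies instead.
The additional-duty order on B-652 targets Coros, not Hesay; it does not apply.
Duty = $322,319.90 × 0% = $0.00.
Line 3 (M-392, Uleth, 2,038 m², $426,573.78):
Base rate for M-392 is 13.5%.
M-392 has an FTA preferential rate, but origin Uleth is not Hesay; base rate stands.
Duty = $426,573.78 × 13.5% = $57,587.46.
Total = $1,196.59 + $0.00 + $57,587.46 = $58,784.05.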